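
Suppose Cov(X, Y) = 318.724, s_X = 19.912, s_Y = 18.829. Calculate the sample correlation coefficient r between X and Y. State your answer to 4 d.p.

r = Cov(X,Y) / (s_X · s_Y) = 318.724 / (19.912 × 18.829)
  = 318.724 / 374.9230 ≈ 0.8501

0.8501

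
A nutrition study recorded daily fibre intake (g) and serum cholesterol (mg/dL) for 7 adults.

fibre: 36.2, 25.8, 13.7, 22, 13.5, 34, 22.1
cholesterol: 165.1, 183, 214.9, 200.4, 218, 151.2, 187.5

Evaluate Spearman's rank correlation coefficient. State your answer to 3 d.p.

Rank fibre: 7, 5, 2, 3, 1, 6, 4
Rank cholesterol: 2, 3, 6, 5, 7, 1, 4
d = rank(fibre) − rank(cholesterol): 5, 2, -4, -2, -6, 5, 0; Σd² = 110
ρ = 1 − 6Σd² / [n(n²−1)] = 1 − 6×110 / (7×48) = 1 − 660/336 ≈ -0.964

-0.964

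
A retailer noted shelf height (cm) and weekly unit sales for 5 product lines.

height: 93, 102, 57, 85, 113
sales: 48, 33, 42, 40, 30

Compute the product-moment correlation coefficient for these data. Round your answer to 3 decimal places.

n = 5, Σx = 450, Σy = 193, Σx² = 42296, Σy² = 7657, Σxy = 17014
nΣxy − ΣxΣy = 85070 − 86850 = -1780
nΣx² − (Σx)² = 211480 − 202500 = 8980; nΣy² − (Σy)² = 38285 − 37249 = 1036
r = -1780 / √(8980 × 1036) = -1780 / 3050.1279 ≈ -0.584

-0.584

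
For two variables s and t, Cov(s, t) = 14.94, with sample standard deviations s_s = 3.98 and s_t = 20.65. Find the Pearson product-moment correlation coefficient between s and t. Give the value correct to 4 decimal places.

r = Cov(s,t) / (s_s · s_t) = 14.94 / (3.98 × 20.65)
  = 14.94 / 82.1870 ≈ 0.1818

0.1818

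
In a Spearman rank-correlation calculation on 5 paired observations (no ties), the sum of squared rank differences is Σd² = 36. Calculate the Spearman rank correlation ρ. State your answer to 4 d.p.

ρ = 1 − 6Σd² / [n(n²−1)] = 1 − 6×36 / (5×24)
  = 1 − 216/120 = 1 − 1.80000 ≈ -0.8000

-0.8000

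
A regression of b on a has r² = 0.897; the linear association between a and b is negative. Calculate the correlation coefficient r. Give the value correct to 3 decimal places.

-0.947

|r| = √0.897 = 0.947
The association is negative, so r = −0.947.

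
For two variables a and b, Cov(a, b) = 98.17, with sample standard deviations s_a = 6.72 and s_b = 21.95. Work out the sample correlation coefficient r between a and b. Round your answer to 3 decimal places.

r = Cov(a,b) / (s_a · s_b) = 98.17 / (6.72 × 21.95)
  = 98.17 / 147.5040 ≈ 0.666

0.666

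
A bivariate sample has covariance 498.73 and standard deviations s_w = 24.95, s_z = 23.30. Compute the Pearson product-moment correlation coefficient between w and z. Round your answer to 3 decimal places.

0.858

r = Cov(w,z) / (s_w · s_z) = 498.73 / (24.95 × 23.30)
  = 498.73 / 581.3350 ≈ 0.858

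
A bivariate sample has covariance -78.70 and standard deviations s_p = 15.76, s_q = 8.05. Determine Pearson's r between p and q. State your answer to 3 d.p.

r = Cov(p,q) / (s_p · s_q) = -78.70 / (15.76 × 8.05)
  = -78.70 / 126.8680 ≈ -0.620

-0.620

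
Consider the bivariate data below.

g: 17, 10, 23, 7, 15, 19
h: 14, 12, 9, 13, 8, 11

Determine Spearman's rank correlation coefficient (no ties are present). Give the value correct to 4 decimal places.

Rank g: 4, 2, 6, 1, 3, 5
Rank h: 6, 4, 2, 5, 1, 3
d = rank(g) − rank(h): -2, -2, 4, -4, 2, 2; Σd² = 48
ρ = 1 − 6Σd² / [n(n²−1)] = 1 − 6×48 / (6×35) = 1 − 288/210 ≈ -0.3714

-0.3714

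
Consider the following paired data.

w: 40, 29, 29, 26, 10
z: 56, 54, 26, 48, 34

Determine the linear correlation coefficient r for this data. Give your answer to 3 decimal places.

n = 5, Σw = 134, Σz = 218, Σw² = 4058, Σz² = 10188, Σwz = 6148
nΣwz − ΣwΣz = 30740 − 29212 = 1528
nΣw² − (Σw)² = 20290 − 17956 = 2334; nΣz² − (Σz)² = 50940 − 47524 = 3416
r = 1528 / √(2334 × 3416) = 1528 / 2823.6402 ≈ 0.541

0.541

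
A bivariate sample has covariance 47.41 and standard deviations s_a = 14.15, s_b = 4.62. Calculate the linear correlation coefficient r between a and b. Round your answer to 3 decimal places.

r = Cov(a,b) / (s_a · s_b) = 47.41 / (14.15 × 4.62)
  = 47.41 / 65.3730 ≈ 0.725

0.725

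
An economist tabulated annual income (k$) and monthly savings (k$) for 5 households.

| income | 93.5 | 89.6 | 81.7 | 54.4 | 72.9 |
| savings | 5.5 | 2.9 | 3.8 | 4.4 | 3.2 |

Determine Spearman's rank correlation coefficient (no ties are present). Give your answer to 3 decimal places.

0.100

Rank income: 5, 4, 3, 1, 2
Rank savings: 5, 1, 3, 4, 2
d = rank(income) − rank(savings): 0, 3, 0, -3, 0; Σd² = 18
ρ = 1 − 6Σd² / [n(n²−1)] = 1 − 6×18 / (5×24) = 1 − 108/120 ≈ 0.100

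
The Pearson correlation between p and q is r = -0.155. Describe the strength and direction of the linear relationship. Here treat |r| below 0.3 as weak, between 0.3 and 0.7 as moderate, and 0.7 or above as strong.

r = -0.155 < 0 so the relationship is negative.
|r| = 0.155, which falls in the weak range.

weak negative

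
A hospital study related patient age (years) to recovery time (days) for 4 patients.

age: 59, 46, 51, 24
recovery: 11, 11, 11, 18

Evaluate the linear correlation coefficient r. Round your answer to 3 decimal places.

-0.934

n = 4, Σx = 180, Σy = 51, Σx² = 8774, Σy² = 687, Σxy = 2148
nΣxy − ΣxΣy = 8592 − 9180 = -588
nΣx² − (Σx)² = 35096 − 32400 = 2696; nΣy² − (Σy)² = 2748 − 2601 = 147
r = -588 / √(2696 × 147) = -588 / 629.5332 ≈ -0.934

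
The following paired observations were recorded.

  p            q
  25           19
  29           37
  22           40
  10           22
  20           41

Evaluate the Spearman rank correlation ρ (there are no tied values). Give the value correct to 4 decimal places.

Rank p: 4, 5, 3, 1, 2
Rank q: 1, 3, 4, 2, 5
d = rank(p) − rank(q): 3, 2, -1, -1, -3; Σd² = 24
ρ = 1 − 6Σd² / [n(n²−1)] = 1 − 6×24 / (5×24) = 1 − 144/120 ≈ -0.2000

-0.2000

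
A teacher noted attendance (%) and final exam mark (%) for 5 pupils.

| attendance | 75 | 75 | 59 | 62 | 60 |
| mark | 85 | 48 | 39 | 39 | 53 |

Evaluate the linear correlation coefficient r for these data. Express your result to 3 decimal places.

0.645

n = 5, Σx = 331, Σy = 264, Σx² = 22175, Σy² = 15380, Σxy = 17874
nΣxy − ΣxΣy = 89370 − 87384 = 1986
nΣx² − (Σx)² = 110875 − 109561 = 1314; nΣy² − (Σy)² = 76900 − 69696 = 7204
r = 1986 / √(1314 × 7204) = 1986 / 3076.6956 ≈ 0.645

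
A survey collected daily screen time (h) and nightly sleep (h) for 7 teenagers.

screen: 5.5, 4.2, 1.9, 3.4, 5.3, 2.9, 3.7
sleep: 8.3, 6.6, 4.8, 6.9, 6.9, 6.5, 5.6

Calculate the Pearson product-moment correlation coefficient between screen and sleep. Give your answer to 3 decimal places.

0.809

n = 7, Σx = 26.9, Σy = 45.6, Σx² = 113.25, Σy² = 304.32, Σxy = 182.09
nΣxy − ΣxΣy = 1274.63 − 1226.64 = 47.99
nΣx² − (Σx)² = 792.75 − 723.61 = 69.14; nΣy² − (Σy)² = 2130.24 − 2079.36 = 50.88
r = 47.99 / √(69.14 × 50.88) = 47.99 / 59.3114 ≈ 0.809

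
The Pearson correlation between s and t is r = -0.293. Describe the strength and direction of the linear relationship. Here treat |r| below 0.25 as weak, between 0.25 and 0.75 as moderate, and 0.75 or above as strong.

moderate negative

r = -0.293 < 0 so the relationship is negative.
|r| = 0.293, which falls in the moderate range.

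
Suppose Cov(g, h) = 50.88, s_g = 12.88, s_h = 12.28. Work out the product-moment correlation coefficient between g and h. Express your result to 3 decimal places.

r = Cov(g,h) / (s_g · s_h) = 50.88 / (12.88 × 12.28)
  = 50.88 / 158.1664 ≈ 0.322

0.322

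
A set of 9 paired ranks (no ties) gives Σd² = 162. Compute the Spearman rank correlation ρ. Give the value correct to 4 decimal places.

-0.3500

ρ = 1 − 6Σd² / [n(n²−1)] = 1 − 6×162 / (9×80)
  = 1 − 972/720 = 1 − 1.35000 ≈ -0.3500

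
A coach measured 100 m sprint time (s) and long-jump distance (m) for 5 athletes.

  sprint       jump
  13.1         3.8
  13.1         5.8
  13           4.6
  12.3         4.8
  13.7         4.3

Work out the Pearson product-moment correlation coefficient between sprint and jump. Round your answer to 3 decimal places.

n = 5, Σx = 65.2, Σy = 23.3, Σx² = 851.2, Σy² = 110.77, Σxy = 303.51
nΣxy − ΣxΣy = 1517.55 − 1519.16 = -1.61
nΣx² − (Σx)² = 4256 − 4251.04 = 4.96; nΣy² − (Σy)² = 553.85 − 542.89 = 10.96
r = -1.61 / √(4.96 × 10.96) = -1.61 / 7.3730 ≈ -0.218

-0.218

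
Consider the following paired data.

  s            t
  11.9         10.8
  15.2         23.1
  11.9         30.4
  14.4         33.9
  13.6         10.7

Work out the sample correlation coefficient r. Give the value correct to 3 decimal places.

0.247

n = 5, Σs = 67, Σt = 108.9, Σs² = 906.58, Σt² = 2838.11, Σst = 1475.08
nΣst − ΣsΣt = 7375.4 − 7296.3 = 79.1
nΣs² − (Σs)² = 4532.9 − 4489 = 43.9; nΣt² − (Σt)² = 14190.55 − 11859.21 = 2331.34
r = 79.1 / √(43.9 × 2331.34) = 79.1 / 319.9153 ≈ 0.247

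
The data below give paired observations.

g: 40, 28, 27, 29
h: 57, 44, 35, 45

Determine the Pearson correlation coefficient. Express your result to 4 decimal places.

n = 4, Σg = 124, Σh = 181, Σg² = 3954, Σh² = 8435, Σgh = 5762
nΣgh − ΣgΣh = 23048 − 22444 = 604
nΣg² − (Σg)² = 15816 − 15376 = 440; nΣh² − (Σh)² = 33740 − 32761 = 979
r = 604 / √(440 × 979) = 604 / 656.3231 ≈ 0.9203

0.9203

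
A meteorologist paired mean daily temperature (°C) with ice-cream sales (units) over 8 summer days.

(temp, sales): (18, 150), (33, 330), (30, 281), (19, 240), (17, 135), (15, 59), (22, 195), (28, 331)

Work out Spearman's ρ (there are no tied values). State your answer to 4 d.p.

Rank temp: 3, 8, 7, 4, 2, 1, 5, 6
Rank sales: 3, 7, 6, 5, 2, 1, 4, 8
d = rank(temp) − rank(sales): 0, 1, 1, -1, 0, 0, 1, -2; Σd² = 8
ρ = 1 − 6Σd² / [n(n²−1)] = 1 − 6×8 / (8×63) = 1 − 48/504 ≈ 0.9048

0.9048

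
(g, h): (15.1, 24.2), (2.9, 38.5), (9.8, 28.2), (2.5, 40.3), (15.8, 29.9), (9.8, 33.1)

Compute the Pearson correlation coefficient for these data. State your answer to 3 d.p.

n = 6, Σg = 55.9, Σh = 194.2, Σg² = 684.39, Σh² = 6476.84, Σgh = 1650.98
nΣgh − ΣgΣh = 9905.88 − 10855.78 = -949.9
nΣg² − (Σg)² = 4106.34 − 3124.81 = 981.53; nΣh² − (Σh)² = 38861.04 − 37713.64 = 1147.4
r = -949.9 / √(981.53 × 1147.4) = -949.9 / 1061.2293 ≈ -0.895

-0.895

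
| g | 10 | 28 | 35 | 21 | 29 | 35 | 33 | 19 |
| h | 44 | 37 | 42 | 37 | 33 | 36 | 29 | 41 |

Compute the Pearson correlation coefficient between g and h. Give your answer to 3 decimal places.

-0.563

n = 8, Σg = 210, Σh = 299, Σg² = 6066, Σh² = 11345, Σgh = 7676
nΣgh − ΣgΣh = 61408 − 62790 = -1382
nΣg² − (Σg)² = 48528 − 44100 = 4428; nΣh² − (Σh)² = 90760 − 89401 = 1359
r = -1382 / √(4428 × 1359) = -1382 / 2453.0903 ≈ -0.563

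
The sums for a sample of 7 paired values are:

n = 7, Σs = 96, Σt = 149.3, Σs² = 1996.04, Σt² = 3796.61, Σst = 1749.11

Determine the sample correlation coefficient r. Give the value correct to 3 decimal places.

r = (nΣst − ΣsΣt) / √[(nΣs² − (Σs)²)(nΣt² − (Σt)²)]
Numerator: 7×1749.11 − 96×149.3 = -2089.03
Denominator: √[(13972.28 − 9216)(26576.27 − 22290.49)] = √[4756.28 × 4285.78] = 4514.9053
r = -2089.03 / 4514.9053 ≈ -0.463

-0.463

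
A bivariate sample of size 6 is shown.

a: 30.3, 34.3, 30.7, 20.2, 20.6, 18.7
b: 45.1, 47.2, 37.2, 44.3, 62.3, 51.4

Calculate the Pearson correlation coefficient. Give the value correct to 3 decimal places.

-0.532

n = 6, Σa = 154.8, Σb = 287.5, Σa² = 4219.16, Σb² = 14131.43, Σab = 7266.95
nΣab − ΣaΣb = 43601.7 − 44505 = -903.3
nΣa² − (Σa)² = 25314.96 − 23963.04 = 1351.92; nΣb² − (Σb)² = 84788.58 − 82656.25 = 2132.33
r = -903.3 / √(1351.92 × 2132.33) = -903.3 / 1697.8632 ≈ -0.532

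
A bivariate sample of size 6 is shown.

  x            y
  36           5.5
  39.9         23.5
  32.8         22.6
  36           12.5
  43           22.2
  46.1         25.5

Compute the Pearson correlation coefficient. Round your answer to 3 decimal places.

0.514

n = 6, Σx = 233.8, Σy = 111.8, Σx² = 9234.06, Σy² = 2392.6, Σxy = 4457.08
nΣxy − ΣxΣy = 26742.48 − 26138.84 = 603.64
nΣx² − (Σx)² = 55404.36 − 54662.44 = 741.92; nΣy² − (Σy)² = 14355.6 − 12499.24 = 1856.36
r = 603.64 / √(741.92 × 1856.36) = 603.64 / 1173.5717 ≈ 0.514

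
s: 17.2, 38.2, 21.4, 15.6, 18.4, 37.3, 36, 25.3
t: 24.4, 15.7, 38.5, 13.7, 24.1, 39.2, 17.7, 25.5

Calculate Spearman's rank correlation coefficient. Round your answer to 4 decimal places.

Rank s: 2, 8, 4, 1, 3, 7, 6, 5
Rank t: 5, 2, 7, 1, 4, 8, 3, 6
d = rank(s) − rank(t): -3, 6, -3, 0, -1, -1, 3, -1; Σd² = 66
ρ = 1 − 6Σd² / [n(n²−1)] = 1 − 6×66 / (8×63) = 1 − 396/504 ≈ 0.2143

0.2143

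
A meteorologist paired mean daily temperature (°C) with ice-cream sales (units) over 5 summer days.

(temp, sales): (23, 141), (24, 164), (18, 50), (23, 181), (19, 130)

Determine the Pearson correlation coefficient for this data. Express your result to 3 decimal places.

n = 5, Σx = 107, Σy = 666, Σx² = 2319, Σy² = 98938, Σxy = 14712
nΣxy − ΣxΣy = 73560 − 71262 = 2298
nΣx² − (Σx)² = 11595 − 11449 = 146; nΣy² − (Σy)² = 494690 − 443556 = 51134
r = 2298 / √(146 × 51134) = 2298 / 2732.3184 ≈ 0.841

0.841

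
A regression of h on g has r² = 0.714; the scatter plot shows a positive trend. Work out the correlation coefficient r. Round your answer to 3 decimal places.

0.845

|r| = √0.714 = 0.845
The association is positive, so r = 0.845.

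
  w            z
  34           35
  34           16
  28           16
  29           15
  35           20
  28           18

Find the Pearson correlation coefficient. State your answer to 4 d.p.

n = 6, Σw = 188, Σz = 120, Σw² = 5946, Σz² = 2686, Σwz = 3821
nΣwz − ΣwΣz = 22926 − 22560 = 366
nΣw² − (Σw)² = 35676 − 35344 = 332; nΣz² − (Σz)² = 16116 − 14400 = 1716
r = 366 / √(332 × 1716) = 366 / 754.7927 ≈ 0.4849

0.4849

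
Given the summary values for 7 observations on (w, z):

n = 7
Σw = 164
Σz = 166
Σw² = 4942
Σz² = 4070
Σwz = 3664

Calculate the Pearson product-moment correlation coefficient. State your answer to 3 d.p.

-0.588

r = (nΣwz − ΣwΣz) / √[(nΣw² − (Σw)²)(nΣz² − (Σz)²)]
Numerator: 7×3664 − 164×166 = -1576
Denominator: √[(34594 − 26896)(28490 − 27556)] = √[7698 × 934] = 2681.4049
r = -1576 / 2681.4049 ≈ -0.588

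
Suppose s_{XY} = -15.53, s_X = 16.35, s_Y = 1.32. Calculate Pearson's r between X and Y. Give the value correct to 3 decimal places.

-0.720

r = Cov(X,Y) / (s_X · s_Y) = -15.53 / (16.35 × 1.32)
  = -15.53 / 21.5820 ≈ -0.720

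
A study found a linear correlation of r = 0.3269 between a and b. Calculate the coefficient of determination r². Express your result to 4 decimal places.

0.1069

r² = (0.3269)² = 0.1069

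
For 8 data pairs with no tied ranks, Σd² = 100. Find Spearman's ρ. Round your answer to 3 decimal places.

ρ = 1 − 6Σd² / [n(n²−1)] = 1 − 6×100 / (8×63)
  = 1 − 600/504 = 1 − 1.1905 ≈ -0.190

-0.190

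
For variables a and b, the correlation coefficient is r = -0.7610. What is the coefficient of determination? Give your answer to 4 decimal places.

0.5791

r² = (-0.7610)² = 0.5791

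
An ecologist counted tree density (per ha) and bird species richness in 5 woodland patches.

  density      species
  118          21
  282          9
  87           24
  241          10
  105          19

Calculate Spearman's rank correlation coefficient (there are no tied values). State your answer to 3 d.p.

Rank density: 3, 5, 1, 4, 2
Rank species: 4, 1, 5, 2, 3
d = rank(density) − rank(species): -1, 4, -4, 2, -1; Σd² = 38
ρ = 1 − 6Σd² / [n(n²−1)] = 1 − 6×38 / (5×24) = 1 − 228/120 ≈ -0.900

-0.900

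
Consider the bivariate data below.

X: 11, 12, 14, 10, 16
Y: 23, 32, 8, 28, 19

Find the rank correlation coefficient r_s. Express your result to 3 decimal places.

-0.600

Rank X: 2, 3, 4, 1, 5
Rank Y: 3, 5, 1, 4, 2
d = rank(X) − rank(Y): -1, -2, 3, -3, 3; Σd² = 32
ρ = 1 − 6Σd² / [n(n²−1)] = 1 − 6×32 / (5×24) = 1 − 192/120 ≈ -0.600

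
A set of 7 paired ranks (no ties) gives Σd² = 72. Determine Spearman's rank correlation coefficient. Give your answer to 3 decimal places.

-0.286

ρ = 1 − 6Σd² / [n(n²−1)] = 1 − 6×72 / (7×48)
  = 1 − 432/336 = 1 − 1.2857 ≈ -0.286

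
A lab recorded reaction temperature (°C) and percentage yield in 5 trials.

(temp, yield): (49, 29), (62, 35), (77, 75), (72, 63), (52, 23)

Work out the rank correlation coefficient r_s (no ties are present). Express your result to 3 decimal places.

Rank temp: 1, 3, 5, 4, 2
Rank yield: 2, 3, 5, 4, 1
d = rank(temp) − rank(yield): -1, 0, 0, 0, 1; Σd² = 2
ρ = 1 − 6Σd² / [n(n²−1)] = 1 − 6×2 / (5×24) = 1 − 12/120 ≈ 0.900

0.900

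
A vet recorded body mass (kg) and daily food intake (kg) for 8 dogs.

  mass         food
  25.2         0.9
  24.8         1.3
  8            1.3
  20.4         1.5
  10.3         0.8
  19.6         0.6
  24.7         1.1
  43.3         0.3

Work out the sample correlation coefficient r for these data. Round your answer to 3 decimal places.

n = 8, Σx = 176.3, Σy = 7.8, Σx² = 4705.47, Σy² = 8.74, Σxy = 156.08
nΣxy − ΣxΣy = 1248.64 − 1375.14 = -126.5
nΣx² − (Σx)² = 37643.76 − 31081.69 = 6562.07; nΣy² − (Σy)² = 69.92 − 60.84 = 9.08
r = -126.5 / √(6562.07 × 9.08) = -126.5 / 244.0975 ≈ -0.518

-0.518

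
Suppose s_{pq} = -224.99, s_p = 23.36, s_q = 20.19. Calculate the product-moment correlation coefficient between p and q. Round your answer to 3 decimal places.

r = Cov(p,q) / (s_p · s_q) = -224.99 / (23.36 × 20.19)
  = -224.99 / 471.6384 ≈ -0.477

-0.477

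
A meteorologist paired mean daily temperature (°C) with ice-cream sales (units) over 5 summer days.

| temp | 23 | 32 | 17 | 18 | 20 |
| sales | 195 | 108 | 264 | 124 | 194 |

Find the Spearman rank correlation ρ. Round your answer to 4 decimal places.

-0.6000

Rank temp: 4, 5, 1, 2, 3
Rank sales: 4, 1, 5, 2, 3
d = rank(temp) − rank(sales): 0, 4, -4, 0, 0; Σd² = 32
ρ = 1 − 6Σd² / [n(n²−1)] = 1 − 6×32 / (5×24) = 1 − 192/120 ≈ -0.6000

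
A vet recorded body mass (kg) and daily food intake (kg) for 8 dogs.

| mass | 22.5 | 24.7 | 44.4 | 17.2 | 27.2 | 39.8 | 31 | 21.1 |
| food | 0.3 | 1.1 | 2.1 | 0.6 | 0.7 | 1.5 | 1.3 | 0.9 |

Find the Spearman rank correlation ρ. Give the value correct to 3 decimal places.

Rank mass: 3, 4, 8, 1, 5, 7, 6, 2
Rank food: 1, 5, 8, 2, 3, 7, 6, 4
d = rank(mass) − rank(food): 2, -1, 0, -1, 2, 0, 0, -2; Σd² = 14
ρ = 1 − 6Σd² / [n(n²−1)] = 1 − 6×14 / (8×63) = 1 − 84/504 ≈ 0.833

0.833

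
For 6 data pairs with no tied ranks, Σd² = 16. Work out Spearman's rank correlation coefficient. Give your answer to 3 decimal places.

0.543

ρ = 1 − 6Σd² / [n(n²−1)] = 1 − 6×16 / (6×35)
  = 1 − 96/210 = 1 − 0.4571 ≈ 0.543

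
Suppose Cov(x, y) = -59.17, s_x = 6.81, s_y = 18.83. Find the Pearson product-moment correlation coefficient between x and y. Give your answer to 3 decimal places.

-0.461

r = Cov(x,y) / (s_x · s_y) = -59.17 / (6.81 × 18.83)
  = -59.17 / 128.2323 ≈ -0.461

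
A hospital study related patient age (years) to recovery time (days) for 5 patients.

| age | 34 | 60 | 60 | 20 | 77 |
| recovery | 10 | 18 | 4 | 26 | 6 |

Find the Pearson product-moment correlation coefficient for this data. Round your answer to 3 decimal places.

-0.685

n = 5, Σx = 251, Σy = 64, Σx² = 14685, Σy² = 1152, Σxy = 2642
nΣxy − ΣxΣy = 13210 − 16064 = -2854
nΣx² − (Σx)² = 73425 − 63001 = 10424; nΣy² − (Σy)² = 5760 − 4096 = 1664
r = -2854 / √(10424 × 1664) = -2854 / 4164.7972 ≈ -0.685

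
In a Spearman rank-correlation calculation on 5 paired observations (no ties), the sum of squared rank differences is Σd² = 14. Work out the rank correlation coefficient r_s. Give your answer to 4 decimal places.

0.3000

ρ = 1 − 6Σd² / [n(n²−1)] = 1 − 6×14 / (5×24)
  = 1 − 84/120 = 1 − 0.70000 ≈ 0.3000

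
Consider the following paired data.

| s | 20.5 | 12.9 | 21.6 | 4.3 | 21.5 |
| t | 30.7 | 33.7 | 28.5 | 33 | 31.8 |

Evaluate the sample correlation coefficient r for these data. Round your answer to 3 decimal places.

-0.697

n = 5, Σs = 80.8, Σt = 157.7, Σs² = 1533.96, Σt² = 4990.67, Σst = 2505.28
nΣst − ΣsΣt = 12526.4 − 12742.16 = -215.76
nΣs² − (Σs)² = 7669.8 − 6528.64 = 1141.16; nΣt² − (Σt)² = 24953.35 − 24869.29 = 84.06
r = -215.76 / √(1141.16 × 84.06) = -215.76 / 309.7191 ≈ -0.697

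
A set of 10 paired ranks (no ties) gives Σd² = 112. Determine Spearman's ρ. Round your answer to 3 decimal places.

0.321

ρ = 1 − 6Σd² / [n(n²−1)] = 1 − 6×112 / (10×99)
  = 1 − 672/990 = 1 − 0.6788 ≈ 0.321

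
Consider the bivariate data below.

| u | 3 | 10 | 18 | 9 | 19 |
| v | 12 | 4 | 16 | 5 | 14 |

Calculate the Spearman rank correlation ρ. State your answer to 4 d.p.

Rank u: 1, 3, 4, 2, 5
Rank v: 3, 1, 5, 2, 4
d = rank(u) − rank(v): -2, 2, -1, 0, 1; Σd² = 10
ρ = 1 − 6Σd² / [n(n²−1)] = 1 − 6×10 / (5×24) = 1 − 60/120 ≈ 0.5000

0.5000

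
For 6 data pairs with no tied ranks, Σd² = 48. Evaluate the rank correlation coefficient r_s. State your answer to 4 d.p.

-0.3714

ρ = 1 − 6Σd² / [n(n²−1)] = 1 − 6×48 / (6×35)
  = 1 − 288/210 = 1 − 1.37143 ≈ -0.3714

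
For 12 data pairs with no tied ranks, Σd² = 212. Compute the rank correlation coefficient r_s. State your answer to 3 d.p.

ρ = 1 − 6Σd² / [n(n²−1)] = 1 − 6×212 / (12×143)
  = 1 − 1272/1716 = 1 − 0.7413 ≈ 0.259

0.259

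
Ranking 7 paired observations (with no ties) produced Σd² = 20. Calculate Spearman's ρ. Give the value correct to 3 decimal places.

0.643

ρ = 1 − 6Σd² / [n(n²−1)] = 1 − 6×20 / (7×48)
  = 1 − 120/336 = 1 − 0.3571 ≈ 0.643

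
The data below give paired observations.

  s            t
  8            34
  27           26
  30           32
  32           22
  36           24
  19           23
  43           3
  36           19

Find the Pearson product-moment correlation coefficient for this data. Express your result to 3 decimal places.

-0.728

n = 8, Σs = 231, Σt = 183, Σs² = 7519, Σt² = 4815, Σst = 4752
nΣst − ΣsΣt = 38016 − 42273 = -4257
nΣs² − (Σs)² = 60152 − 53361 = 6791; nΣt² − (Σt)² = 38520 − 33489 = 5031
r = -4257 / √(6791 × 5031) = -4257 / 5845.1280 ≈ -0.728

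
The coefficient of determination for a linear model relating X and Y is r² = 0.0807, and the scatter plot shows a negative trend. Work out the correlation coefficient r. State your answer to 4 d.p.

|r| = √0.0807 = 0.2841
The association is negative, so r = −0.2841.

-0.2841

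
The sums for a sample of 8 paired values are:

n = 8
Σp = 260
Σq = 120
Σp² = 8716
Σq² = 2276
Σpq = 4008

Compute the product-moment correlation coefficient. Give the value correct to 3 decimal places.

0.304

r = (nΣpq − ΣpΣq) / √[(nΣp² − (Σp)²)(nΣq² − (Σq)²)]
Numerator: 8×4008 − 260×120 = 864
Denominator: √[(69728 − 67600)(18208 − 14400)] = √[2128 × 3808] = 2846.6514
r = 864 / 2846.6514 ≈ 0.304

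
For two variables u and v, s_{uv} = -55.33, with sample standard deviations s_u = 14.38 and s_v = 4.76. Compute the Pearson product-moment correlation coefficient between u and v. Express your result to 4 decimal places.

-0.8083

r = Cov(u,v) / (s_u · s_v) = -55.33 / (14.38 × 4.76)
  = -55.33 / 68.4488 ≈ -0.8083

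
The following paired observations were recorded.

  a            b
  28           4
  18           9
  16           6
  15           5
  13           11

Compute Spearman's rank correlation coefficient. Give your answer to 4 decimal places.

-0.6000

Rank a: 5, 4, 3, 2, 1
Rank b: 1, 4, 3, 2, 5
d = rank(a) − rank(b): 4, 0, 0, 0, -4; Σd² = 32
ρ = 1 − 6Σd² / [n(n²−1)] = 1 − 6×32 / (5×24) = 1 − 192/120 ≈ -0.6000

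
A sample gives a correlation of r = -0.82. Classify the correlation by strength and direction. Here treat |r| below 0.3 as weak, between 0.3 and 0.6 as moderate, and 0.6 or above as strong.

strong negative

r = -0.82 < 0 so the relationship is negative.
|r| = 0.82, which falls in the strong range.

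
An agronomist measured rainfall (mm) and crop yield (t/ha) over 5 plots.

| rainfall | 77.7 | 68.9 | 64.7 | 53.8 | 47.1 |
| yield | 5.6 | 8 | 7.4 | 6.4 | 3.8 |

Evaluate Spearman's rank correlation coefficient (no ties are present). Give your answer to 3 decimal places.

0.400

Rank rainfall: 5, 4, 3, 2, 1
Rank yield: 2, 5, 4, 3, 1
d = rank(rainfall) − rank(yield): 3, -1, -1, -1, 0; Σd² = 12
ρ = 1 − 6Σd² / [n(n²−1)] = 1 − 6×12 / (5×24) = 1 − 72/120 ≈ 0.400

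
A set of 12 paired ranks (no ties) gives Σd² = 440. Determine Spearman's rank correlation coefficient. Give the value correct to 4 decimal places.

-0.5385

ρ = 1 − 6Σd² / [n(n²−1)] = 1 − 6×440 / (12×143)
  = 1 − 2640/1716 = 1 − 1.53846 ≈ -0.5385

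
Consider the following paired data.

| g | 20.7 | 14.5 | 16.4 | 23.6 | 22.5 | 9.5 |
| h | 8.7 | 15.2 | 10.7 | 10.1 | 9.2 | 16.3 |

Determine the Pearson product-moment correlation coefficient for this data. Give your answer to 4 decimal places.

-0.8944

n = 6, Σg = 107.2, Σh = 70.2, Σg² = 2061.16, Σh² = 873.56, Σgh = 1176.18
nΣgh − ΣgΣh = 7057.08 − 7525.44 = -468.36
nΣg² − (Σg)² = 12366.96 − 11491.84 = 875.12; nΣh² − (Σh)² = 5241.36 − 4928.04 = 313.32
r = -468.36 / √(875.12 × 313.32) = -468.36 / 523.6340 ≈ -0.8944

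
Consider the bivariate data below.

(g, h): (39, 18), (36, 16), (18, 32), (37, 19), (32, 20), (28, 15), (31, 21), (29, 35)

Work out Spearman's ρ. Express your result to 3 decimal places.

-0.381

Rank g: 8, 6, 1, 7, 5, 2, 4, 3
Rank h: 3, 2, 7, 4, 5, 1, 6, 8
d = rank(g) − rank(h): 5, 4, -6, 3, 0, 1, -2, -5; Σd² = 116
ρ = 1 − 6Σd² / [n(n²−1)] = 1 − 6×116 / (8×63) = 1 − 696/504 ≈ -0.381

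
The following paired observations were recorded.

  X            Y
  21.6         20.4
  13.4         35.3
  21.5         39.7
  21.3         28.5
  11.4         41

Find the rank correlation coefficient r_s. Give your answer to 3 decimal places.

-0.700

Rank X: 5, 2, 4, 3, 1
Rank Y: 1, 3, 4, 2, 5
d = rank(X) − rank(Y): 4, -1, 0, 1, -4; Σd² = 34
ρ = 1 − 6Σd² / [n(n²−1)] = 1 − 6×34 / (5×24) = 1 − 204/120 ≈ -0.700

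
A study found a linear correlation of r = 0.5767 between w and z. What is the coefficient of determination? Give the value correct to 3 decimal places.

0.333

r² = (0.5767)² = 0.333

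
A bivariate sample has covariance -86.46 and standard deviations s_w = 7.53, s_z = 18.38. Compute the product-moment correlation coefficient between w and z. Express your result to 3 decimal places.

r = Cov(w,z) / (s_w · s_z) = -86.46 / (7.53 × 18.38)
  = -86.46 / 138.4014 ≈ -0.625

-0.625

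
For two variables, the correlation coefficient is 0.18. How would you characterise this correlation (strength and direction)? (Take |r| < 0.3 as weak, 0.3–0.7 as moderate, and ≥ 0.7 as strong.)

weak positive

r = 0.18 > 0 so the relationship is positive.
|r| = 0.18, which falls in the weak range.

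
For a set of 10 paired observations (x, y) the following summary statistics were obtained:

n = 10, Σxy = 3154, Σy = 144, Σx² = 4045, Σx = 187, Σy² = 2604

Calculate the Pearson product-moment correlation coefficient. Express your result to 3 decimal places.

r = (nΣxy − ΣxΣy) / √[(nΣx² − (Σx)²)(nΣy² − (Σy)²)]
Numerator: 10×3154 − 187×144 = 4612
Denominator: √[(40450 − 34969)(26040 − 20736)] = √[5481 × 5304] = 5391.7737
r = 4612 / 5391.7737 ≈ 0.855

0.855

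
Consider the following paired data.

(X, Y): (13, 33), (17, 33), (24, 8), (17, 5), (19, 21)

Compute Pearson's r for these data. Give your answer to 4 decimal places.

-0.6295

n = 5, ΣX = 90, ΣY = 100, ΣX² = 1684, ΣY² = 2708, ΣXY = 1666
nΣXY − ΣXΣY = 8330 − 9000 = -670
nΣX² − (ΣX)² = 8420 − 8100 = 320; nΣY² − (ΣY)² = 13540 − 10000 = 3540
r = -670 / √(320 × 3540) = -670 / 1064.3308 ≈ -0.6295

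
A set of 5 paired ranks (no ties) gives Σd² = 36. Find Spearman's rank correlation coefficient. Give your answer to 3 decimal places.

ρ = 1 − 6Σd² / [n(n²−1)] = 1 − 6×36 / (5×24)
  = 1 − 216/120 = 1 − 1.8000 ≈ -0.800

-0.800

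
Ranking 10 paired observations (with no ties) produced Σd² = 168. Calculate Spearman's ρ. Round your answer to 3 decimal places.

-0.018

ρ = 1 − 6Σd² / [n(n²−1)] = 1 − 6×168 / (10×99)
  = 1 − 1008/990 = 1 − 1.0182 ≈ -0.018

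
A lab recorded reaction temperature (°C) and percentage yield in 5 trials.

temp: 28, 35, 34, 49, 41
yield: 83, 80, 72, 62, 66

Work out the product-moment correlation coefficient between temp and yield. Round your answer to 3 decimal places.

-0.915

n = 5, Σx = 187, Σy = 363, Σx² = 7247, Σy² = 26673, Σxy = 13316
nΣxy − ΣxΣy = 66580 − 67881 = -1301
nΣx² − (Σx)² = 36235 − 34969 = 1266; nΣy² − (Σy)² = 133365 − 131769 = 1596
r = -1301 / √(1266 × 1596) = -1301 / 1421.4556 ≈ -0.915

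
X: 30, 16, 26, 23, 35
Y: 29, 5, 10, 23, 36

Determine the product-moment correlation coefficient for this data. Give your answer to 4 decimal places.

0.8646

n = 5, ΣX = 130, ΣY = 103, ΣX² = 3586, ΣY² = 2791, ΣXY = 2999
nΣXY − ΣXΣY = 14995 − 13390 = 1605
nΣX² − (ΣX)² = 17930 − 16900 = 1030; nΣY² − (ΣY)² = 13955 − 10609 = 3346
r = 1605 / √(1030 × 3346) = 1605 / 1856.4428 ≈ 0.8646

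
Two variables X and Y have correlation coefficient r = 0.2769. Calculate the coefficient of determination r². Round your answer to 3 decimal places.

0.077

r² = (0.2769)² = 0.077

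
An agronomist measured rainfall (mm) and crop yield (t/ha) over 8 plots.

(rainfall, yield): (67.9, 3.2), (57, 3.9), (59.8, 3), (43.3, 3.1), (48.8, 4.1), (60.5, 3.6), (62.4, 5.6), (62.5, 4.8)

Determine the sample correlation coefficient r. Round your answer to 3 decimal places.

n = 8, Σx = 462.2, Σy = 31.3, Σx² = 27152.04, Σy² = 128.23, Σxy = 1820.53
nΣxy − ΣxΣy = 14564.24 − 14466.86 = 97.38
nΣx² − (Σx)² = 217216.32 − 213628.84 = 3587.48; nΣy² − (Σy)² = 1025.84 − 979.69 = 46.15
r = 97.38 / √(3587.48 × 46.15) = 97.38 / 406.8934 ≈ 0.239

0.239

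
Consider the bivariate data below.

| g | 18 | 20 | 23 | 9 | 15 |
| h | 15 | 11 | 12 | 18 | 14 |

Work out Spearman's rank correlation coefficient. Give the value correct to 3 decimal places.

-0.800

Rank g: 3, 4, 5, 1, 2
Rank h: 4, 1, 2, 5, 3
d = rank(g) − rank(h): -1, 3, 3, -4, -1; Σd² = 36
ρ = 1 − 6Σd² / [n(n²−1)] = 1 − 6×36 / (5×24) = 1 − 216/120 ≈ -0.800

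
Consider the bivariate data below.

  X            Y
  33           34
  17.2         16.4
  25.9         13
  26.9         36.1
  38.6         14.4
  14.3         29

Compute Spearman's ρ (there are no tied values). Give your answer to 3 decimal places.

0.029

Rank X: 5, 2, 3, 4, 6, 1
Rank Y: 5, 3, 1, 6, 2, 4
d = rank(X) − rank(Y): 0, -1, 2, -2, 4, -3; Σd² = 34
ρ = 1 − 6Σd² / [n(n²−1)] = 1 − 6×34 / (6×35) = 1 − 204/210 ≈ 0.029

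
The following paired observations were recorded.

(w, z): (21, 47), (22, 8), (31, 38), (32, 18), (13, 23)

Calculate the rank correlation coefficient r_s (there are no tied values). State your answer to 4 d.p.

Rank w: 2, 3, 4, 5, 1
Rank z: 5, 1, 4, 2, 3
d = rank(w) − rank(z): -3, 2, 0, 3, -2; Σd² = 26
ρ = 1 − 6Σd² / [n(n²−1)] = 1 − 6×26 / (5×24) = 1 − 156/120 ≈ -0.3000

-0.3000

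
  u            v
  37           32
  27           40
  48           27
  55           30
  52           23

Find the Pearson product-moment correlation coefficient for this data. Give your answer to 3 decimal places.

-0.854

n = 5, Σu = 219, Σv = 152, Σu² = 10131, Σv² = 4782, Σuv = 6406
nΣuv − ΣuΣv = 32030 − 33288 = -1258
nΣu² − (Σu)² = 50655 − 47961 = 2694; nΣv² − (Σv)² = 23910 − 23104 = 806
r = -1258 / √(2694 × 806) = -1258 / 1473.5549 ≈ -0.854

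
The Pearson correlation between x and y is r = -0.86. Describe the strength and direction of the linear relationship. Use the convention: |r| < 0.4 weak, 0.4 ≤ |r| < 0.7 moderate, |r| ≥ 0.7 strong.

r = -0.86 < 0 so the relationship is negative.
|r| = 0.86, which falls in the strong range.

strong negative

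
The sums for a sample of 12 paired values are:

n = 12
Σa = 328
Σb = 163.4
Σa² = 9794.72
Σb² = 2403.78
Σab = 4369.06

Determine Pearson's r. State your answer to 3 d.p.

-0.252

r = (nΣab − ΣaΣb) / √[(nΣa² − (Σa)²)(nΣb² − (Σb)²)]
Numerator: 12×4369.06 − 328×163.4 = -1166.48
Denominator: √[(117536.64 − 107584)(28845.36 − 26699.56)] = √[9952.64 × 2145.8] = 4621.2958
r = -1166.48 / 4621.2958 ≈ -0.252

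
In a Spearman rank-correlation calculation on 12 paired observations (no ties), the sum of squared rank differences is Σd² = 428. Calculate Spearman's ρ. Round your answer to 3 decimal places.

ρ = 1 − 6Σd² / [n(n²−1)] = 1 − 6×428 / (12×143)
  = 1 − 2568/1716 = 1 − 1.4965 ≈ -0.497

-0.497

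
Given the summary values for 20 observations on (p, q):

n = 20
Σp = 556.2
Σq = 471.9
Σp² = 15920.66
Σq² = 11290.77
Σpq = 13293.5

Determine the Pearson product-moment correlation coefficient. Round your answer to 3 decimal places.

0.639

r = (nΣpq − ΣpΣq) / √[(nΣp² − (Σp)²)(nΣq² − (Σq)²)]
Numerator: 20×13293.5 − 556.2×471.9 = 3399.22
Denominator: √[(318413.2 − 309358.44)(225815.4 − 222689.61)] = √[9054.76 × 3125.79] = 5320.0825
r = 3399.22 / 5320.0825 ≈ 0.639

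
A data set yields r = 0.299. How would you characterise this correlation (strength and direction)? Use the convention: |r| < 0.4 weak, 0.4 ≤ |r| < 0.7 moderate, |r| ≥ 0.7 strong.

weak positive

r = 0.299 > 0 so the relationship is positive.
|r| = 0.299, which falls in the weak range.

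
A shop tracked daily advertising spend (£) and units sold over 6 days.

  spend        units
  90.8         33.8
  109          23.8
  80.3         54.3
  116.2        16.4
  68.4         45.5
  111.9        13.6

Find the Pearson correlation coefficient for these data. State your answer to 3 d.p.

n = 6, Σx = 576.6, Σy = 187.4, Σx² = 57276.34, Σy² = 7181.54, Σxy = 16563.25
nΣxy − ΣxΣy = 99379.5 − 108054.84 = -8675.34
nΣx² − (Σx)² = 343658.04 − 332467.56 = 11190.48; nΣy² − (Σy)² = 43089.24 − 35118.76 = 7970.48
r = -8675.34 / √(11190.48 × 7970.48) = -8675.34 / 9444.2309 ≈ -0.919

-0.919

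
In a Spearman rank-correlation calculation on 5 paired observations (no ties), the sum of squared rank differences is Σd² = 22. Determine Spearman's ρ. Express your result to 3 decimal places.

ρ = 1 − 6Σd² / [n(n²−1)] = 1 − 6×22 / (5×24)
  = 1 − 132/120 = 1 − 1.1000 ≈ -0.100

-0.100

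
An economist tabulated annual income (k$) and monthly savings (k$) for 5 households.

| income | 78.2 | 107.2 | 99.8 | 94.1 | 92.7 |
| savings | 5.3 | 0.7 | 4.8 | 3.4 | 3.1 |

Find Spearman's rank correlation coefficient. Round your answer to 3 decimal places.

-0.600

Rank income: 1, 5, 4, 3, 2
Rank savings: 5, 1, 4, 3, 2
d = rank(income) − rank(savings): -4, 4, 0, 0, 0; Σd² = 32
ρ = 1 − 6Σd² / [n(n²−1)] = 1 − 6×32 / (5×24) = 1 − 192/120 ≈ -0.600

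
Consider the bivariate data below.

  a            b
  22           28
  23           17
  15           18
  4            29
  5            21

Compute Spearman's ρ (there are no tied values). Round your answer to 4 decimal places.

-0.7000

Rank a: 4, 5, 3, 1, 2
Rank b: 4, 1, 2, 5, 3
d = rank(a) − rank(b): 0, 4, 1, -4, -1; Σd² = 34
ρ = 1 − 6Σd² / [n(n²−1)] = 1 − 6×34 / (5×24) = 1 − 204/120 ≈ -0.7000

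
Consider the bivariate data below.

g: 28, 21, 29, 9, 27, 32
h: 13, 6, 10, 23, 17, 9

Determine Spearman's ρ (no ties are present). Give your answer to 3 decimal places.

Rank g: 4, 2, 5, 1, 3, 6
Rank h: 4, 1, 3, 6, 5, 2
d = rank(g) − rank(h): 0, 1, 2, -5, -2, 4; Σd² = 50
ρ = 1 − 6Σd² / [n(n²−1)] = 1 − 6×50 / (6×35) = 1 − 300/210 ≈ -0.429

-0.429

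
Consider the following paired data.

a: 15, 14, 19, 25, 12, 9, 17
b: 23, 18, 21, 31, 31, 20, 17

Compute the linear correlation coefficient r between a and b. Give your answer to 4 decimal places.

0.3273

n = 7, Σa = 111, Σb = 161, Σa² = 1921, Σb² = 3905, Σab = 2612
nΣab − ΣaΣb = 18284 − 17871 = 413
nΣa² − (Σa)² = 13447 − 12321 = 1126; nΣb² − (Σb)² = 27335 − 25921 = 1414
r = 413 / √(1126 × 1414) = 413 / 1261.8098 ≈ 0.3273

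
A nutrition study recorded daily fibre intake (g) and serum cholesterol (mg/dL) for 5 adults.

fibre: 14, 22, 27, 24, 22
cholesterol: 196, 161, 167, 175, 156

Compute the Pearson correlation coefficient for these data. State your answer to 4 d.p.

-0.7023

n = 5, Σx = 109, Σy = 855, Σx² = 2469, Σy² = 147187, Σxy = 18427
nΣxy − ΣxΣy = 92135 − 93195 = -1060
nΣx² − (Σx)² = 12345 − 11881 = 464; nΣy² − (Σy)² = 735935 − 731025 = 4910
r = -1060 / √(464 × 4910) = -1060 / 1509.3840 ≈ -0.7023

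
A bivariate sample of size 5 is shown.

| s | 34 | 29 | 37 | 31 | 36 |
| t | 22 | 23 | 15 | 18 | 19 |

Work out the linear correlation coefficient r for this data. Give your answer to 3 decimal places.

-0.644

n = 5, Σs = 167, Σt = 97, Σs² = 5623, Σt² = 1923, Σst = 3212
nΣst − ΣsΣt = 16060 − 16199 = -139
nΣs² − (Σs)² = 28115 − 27889 = 226; nΣt² − (Σt)² = 9615 − 9409 = 206
r = -139 / √(226 × 206) = -139 / 215.7684 ≈ -0.644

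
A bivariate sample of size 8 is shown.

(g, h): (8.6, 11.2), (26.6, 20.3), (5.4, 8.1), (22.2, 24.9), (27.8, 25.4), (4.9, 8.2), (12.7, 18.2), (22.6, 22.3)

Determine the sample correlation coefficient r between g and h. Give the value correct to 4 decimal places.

n = 8, Σg = 130.8, Σh = 138.6, Σg² = 2772.42, Σh² = 2764.08, Σgh = 2714.24
nΣgh − ΣgΣh = 21713.92 − 18128.88 = 3585.04
nΣg² − (Σg)² = 22179.36 − 17108.64 = 5070.72; nΣh² − (Σh)² = 22112.64 − 19209.96 = 2902.68
r = 3585.04 / √(5070.72 × 2902.68) = 3585.04 / 3836.4929 ≈ 0.9345

0.9345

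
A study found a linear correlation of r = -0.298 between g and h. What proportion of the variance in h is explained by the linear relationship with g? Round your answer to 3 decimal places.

r² = (-0.298)² = 0.089

0.089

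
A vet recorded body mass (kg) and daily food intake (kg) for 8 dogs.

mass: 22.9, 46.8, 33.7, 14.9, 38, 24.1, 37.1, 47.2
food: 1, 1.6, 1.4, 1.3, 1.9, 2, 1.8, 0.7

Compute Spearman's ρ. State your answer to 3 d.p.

Rank mass: 2, 7, 4, 1, 6, 3, 5, 8
Rank food: 2, 5, 4, 3, 7, 8, 6, 1
d = rank(mass) − rank(food): 0, 2, 0, -2, -1, -5, -1, 7; Σd² = 84
ρ = 1 − 6Σd² / [n(n²−1)] = 1 − 6×84 / (8×63) = 1 − 504/504 ≈ 0.000

0.000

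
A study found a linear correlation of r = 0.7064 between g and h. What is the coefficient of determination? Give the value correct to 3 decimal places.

0.499

r² = (0.7064)² = 0.499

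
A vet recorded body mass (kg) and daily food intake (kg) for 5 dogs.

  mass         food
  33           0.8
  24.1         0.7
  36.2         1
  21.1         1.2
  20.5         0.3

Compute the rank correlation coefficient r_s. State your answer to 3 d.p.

0.400

Rank mass: 4, 3, 5, 2, 1
Rank food: 3, 2, 4, 5, 1
d = rank(mass) − rank(food): 1, 1, 1, -3, 0; Σd² = 12
ρ = 1 − 6Σd² / [n(n²−1)] = 1 − 6×12 / (5×24) = 1 − 72/120 ≈ 0.400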